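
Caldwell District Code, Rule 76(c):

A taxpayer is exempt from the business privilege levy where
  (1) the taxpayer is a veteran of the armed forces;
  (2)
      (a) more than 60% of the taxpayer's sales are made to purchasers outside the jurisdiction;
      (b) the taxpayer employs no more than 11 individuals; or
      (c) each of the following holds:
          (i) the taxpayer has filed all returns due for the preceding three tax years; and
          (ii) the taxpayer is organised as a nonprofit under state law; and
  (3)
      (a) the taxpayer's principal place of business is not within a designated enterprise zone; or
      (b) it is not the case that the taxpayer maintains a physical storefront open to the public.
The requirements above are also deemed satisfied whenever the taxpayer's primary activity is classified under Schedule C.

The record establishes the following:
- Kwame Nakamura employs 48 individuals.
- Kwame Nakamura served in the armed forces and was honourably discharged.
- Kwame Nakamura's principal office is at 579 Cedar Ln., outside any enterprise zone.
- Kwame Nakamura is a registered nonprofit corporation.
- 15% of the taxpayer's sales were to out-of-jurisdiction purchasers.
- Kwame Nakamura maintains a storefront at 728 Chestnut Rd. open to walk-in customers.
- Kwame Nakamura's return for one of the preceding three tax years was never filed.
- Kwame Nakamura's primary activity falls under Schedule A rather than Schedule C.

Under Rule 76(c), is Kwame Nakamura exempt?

(1) veteran — holds.
(a) >60% out-of-jur. sales — fails.
(b) ≤ 11 employees — fails.
(i) returns current — not satisfied.
(ii) nonprofit — satisfied.
(c) = F AND T = false.
(2): F OR F OR F → false.
(a) not (in enterprise zone) — satisfied.
(b) not (has storefront) — not met.
So (3) is satisfied (T OR F).
So Overall is not satisfied (T AND F AND T).
Exception (Schedule C activity) — not satisfied.
Result: main false OR exception false → false.

No — not exempt.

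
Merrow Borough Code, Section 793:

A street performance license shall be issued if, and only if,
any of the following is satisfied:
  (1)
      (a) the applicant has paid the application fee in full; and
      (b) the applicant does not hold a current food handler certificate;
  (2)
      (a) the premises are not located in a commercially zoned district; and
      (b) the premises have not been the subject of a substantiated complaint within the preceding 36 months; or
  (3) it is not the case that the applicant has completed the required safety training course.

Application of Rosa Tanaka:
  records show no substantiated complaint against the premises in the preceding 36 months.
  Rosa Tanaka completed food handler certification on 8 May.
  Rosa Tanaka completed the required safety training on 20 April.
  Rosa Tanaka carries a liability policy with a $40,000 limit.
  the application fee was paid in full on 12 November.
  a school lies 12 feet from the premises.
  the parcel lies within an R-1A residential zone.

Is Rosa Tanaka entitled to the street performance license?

Yes — granted.

(a) fee paid — met.
(b) not (food handler cert.) — not satisfied.
(1): T AND F → false.
(a) not (commercially zoned) — met.
(b) no complaint in 36 mo. — met.
So (2) is satisfied (T AND T).
(3) not (safety training) — fails.
Overall = F OR T OR F = true.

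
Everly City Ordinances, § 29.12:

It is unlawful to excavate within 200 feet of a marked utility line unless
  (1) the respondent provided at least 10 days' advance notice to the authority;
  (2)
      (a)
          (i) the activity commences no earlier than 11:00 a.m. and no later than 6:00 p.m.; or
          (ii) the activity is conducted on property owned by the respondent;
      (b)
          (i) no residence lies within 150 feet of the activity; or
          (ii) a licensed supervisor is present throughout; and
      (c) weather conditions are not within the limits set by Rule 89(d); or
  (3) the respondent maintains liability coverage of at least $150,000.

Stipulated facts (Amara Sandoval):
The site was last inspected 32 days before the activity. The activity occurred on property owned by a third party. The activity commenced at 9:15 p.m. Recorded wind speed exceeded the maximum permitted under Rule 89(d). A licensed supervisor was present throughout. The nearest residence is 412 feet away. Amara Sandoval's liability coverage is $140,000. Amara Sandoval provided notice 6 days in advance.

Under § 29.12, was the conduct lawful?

No — unlawful.

(1) ≥10 days' notice — not satisfied.
(i) start within hours — not met.
(ii) own property — not met.
(a): F OR F → false.
(i) no residence in 150 ft — met.
(ii) supervisor present — met.
(b): T OR T → true.
(c) not (weather ok) — met.
(2): F AND T AND T → false.
(3) coverage ≥ $150,000 — not met.
So Overall is not satisfied (F OR F OR F).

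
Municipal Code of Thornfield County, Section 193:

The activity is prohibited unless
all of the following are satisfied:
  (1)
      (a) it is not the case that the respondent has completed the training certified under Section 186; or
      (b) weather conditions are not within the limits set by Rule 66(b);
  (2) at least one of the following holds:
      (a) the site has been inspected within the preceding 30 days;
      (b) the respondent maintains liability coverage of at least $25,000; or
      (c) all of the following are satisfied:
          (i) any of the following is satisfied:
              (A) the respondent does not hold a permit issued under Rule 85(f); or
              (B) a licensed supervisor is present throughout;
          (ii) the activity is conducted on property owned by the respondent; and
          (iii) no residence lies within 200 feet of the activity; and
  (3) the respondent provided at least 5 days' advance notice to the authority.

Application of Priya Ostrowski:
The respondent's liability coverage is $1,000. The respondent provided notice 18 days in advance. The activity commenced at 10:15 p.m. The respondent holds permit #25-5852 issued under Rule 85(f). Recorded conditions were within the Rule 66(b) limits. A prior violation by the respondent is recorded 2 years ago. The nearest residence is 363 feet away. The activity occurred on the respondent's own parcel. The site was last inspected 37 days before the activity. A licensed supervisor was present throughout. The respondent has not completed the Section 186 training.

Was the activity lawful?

Yes — lawful.

(a) not (training certified) — holds.
(b) not (weather ok) — not satisfied.
(1) = T OR F = true.
(a) site inspected — not satisfied.
(b) coverage ≥ $25,000 — not satisfied.
(A) not (holds permit) — fails.
(B) supervisor present — holds.
(i): F OR T → true.
(ii) own property — holds.
(iii) no residence in 200 ft — satisfied.
(c) = T AND T AND T = true.
(2): F OR F OR T → true.
(3) ≥5 days' notice — met.
So Overall is satisfied (T AND T AND T).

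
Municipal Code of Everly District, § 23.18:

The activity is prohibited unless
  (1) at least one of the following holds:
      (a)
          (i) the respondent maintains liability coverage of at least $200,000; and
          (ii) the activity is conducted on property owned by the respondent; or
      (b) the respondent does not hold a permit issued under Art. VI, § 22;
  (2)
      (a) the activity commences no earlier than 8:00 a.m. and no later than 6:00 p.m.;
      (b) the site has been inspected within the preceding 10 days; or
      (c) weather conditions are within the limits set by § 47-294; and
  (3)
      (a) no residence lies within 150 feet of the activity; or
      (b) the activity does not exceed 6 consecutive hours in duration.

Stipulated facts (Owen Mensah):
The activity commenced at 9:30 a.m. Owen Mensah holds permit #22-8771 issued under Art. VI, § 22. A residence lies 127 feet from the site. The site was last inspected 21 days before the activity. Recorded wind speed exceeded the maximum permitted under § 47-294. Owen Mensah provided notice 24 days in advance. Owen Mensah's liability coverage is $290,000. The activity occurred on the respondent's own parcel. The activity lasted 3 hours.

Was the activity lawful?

(i) coverage ≥ $200,000 — met.
(ii) own property — met.
(a): T AND T → true.
(b) not (holds permit) — not satisfied.
(1): T OR F → true.
(a) start within hours — satisfied.
(b) site inspected — not met.
(c) weather ok — not satisfied.
(2) = T OR F OR F = true.
(a) no residence in 150 ft — not met.
(b) ≤ 6 hrs duration — satisfied.
(3): F OR T → true.
Overall = T AND T AND T = true.

Yes — lawful.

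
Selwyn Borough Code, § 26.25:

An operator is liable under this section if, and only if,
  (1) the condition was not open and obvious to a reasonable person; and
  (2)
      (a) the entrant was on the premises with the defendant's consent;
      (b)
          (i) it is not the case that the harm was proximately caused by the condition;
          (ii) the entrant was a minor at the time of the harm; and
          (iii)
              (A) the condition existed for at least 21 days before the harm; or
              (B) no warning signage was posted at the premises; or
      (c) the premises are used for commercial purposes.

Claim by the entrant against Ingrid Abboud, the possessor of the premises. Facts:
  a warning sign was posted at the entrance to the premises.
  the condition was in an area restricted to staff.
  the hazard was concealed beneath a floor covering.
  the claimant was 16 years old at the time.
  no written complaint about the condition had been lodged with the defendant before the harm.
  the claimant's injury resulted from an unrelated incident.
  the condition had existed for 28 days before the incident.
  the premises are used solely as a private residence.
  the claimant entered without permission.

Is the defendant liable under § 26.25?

(1) not open/obvious — holds.
(a) consent to enter — not met.
(i) not (proximate cause) — met.
(ii) entrant a minor — holds.
(A) condition ≥21 days old — holds.
(B) no signage posted — fails.
So (iii) is satisfied (T OR F).
(b) = T AND T AND T = true.
(c) commercial use — not met.
(2): F OR T OR F → true.
Overall = T AND T = true.

Yes — liable.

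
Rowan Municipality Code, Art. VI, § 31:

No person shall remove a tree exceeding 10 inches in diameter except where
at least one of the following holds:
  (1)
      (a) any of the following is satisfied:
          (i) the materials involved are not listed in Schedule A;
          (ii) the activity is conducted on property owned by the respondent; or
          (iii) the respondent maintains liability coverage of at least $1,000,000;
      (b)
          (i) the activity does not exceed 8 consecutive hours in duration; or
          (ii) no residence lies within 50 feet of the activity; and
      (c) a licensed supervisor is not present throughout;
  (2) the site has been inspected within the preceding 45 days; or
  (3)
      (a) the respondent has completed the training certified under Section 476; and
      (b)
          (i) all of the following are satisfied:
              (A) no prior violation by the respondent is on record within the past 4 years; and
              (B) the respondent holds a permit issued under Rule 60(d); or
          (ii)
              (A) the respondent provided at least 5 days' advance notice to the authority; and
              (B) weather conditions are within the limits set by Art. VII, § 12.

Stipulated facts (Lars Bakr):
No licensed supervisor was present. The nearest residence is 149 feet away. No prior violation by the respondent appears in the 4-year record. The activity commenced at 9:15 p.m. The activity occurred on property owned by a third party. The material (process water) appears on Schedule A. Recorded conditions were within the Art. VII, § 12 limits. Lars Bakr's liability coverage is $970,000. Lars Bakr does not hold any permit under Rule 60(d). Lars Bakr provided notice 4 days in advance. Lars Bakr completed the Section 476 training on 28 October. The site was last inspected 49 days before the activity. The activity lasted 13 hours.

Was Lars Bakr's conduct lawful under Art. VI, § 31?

(i) not (Schedule A material) — not met.
(ii) own property — not met.
(iii) coverage ≥ $1,000,000 — fails.
(a): F OR F OR F → false.
(i) ≤ 8 hrs duration — fails.
(ii) no residence in 50 ft — satisfied.
So (b) is satisfied (F OR T).
(c) not (supervisor present) — holds.
So (1) is not satisfied (F AND T AND T).
(2) site inspected — fails.
(a) training certified — satisfied.
(A) no prior violation — met.
(B) holds permit — not met.
So (i) is not satisfied (T AND F).
(A) ≥5 days' notice — not met.
(B) weather ok — met.
So (ii) is not satisfied (F AND T).
(b) = F OR F = false.
(3): T AND F → false.
So Overall is not satisfied (F OR F OR F).

No — unlawful.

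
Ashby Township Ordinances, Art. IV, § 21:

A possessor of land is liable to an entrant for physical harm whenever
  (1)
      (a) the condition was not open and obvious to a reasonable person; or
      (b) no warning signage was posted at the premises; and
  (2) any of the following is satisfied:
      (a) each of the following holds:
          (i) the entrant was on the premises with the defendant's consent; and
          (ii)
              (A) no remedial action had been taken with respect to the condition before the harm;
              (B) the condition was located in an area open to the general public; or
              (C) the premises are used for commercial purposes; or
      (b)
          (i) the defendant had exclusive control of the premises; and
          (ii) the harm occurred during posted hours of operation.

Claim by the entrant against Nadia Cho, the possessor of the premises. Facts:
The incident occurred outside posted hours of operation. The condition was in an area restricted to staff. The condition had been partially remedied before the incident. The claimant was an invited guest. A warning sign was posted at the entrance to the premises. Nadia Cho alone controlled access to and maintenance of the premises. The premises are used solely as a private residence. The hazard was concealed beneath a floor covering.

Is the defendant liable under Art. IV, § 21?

No — not liable.

(a) not open/obvious — met.
(b) no signage posted — not met.
(1) = T OR F = true.
(i) consent to enter — holds.
(A) no remedial action — not satisfied.
(B) public area — not met.
(C) commercial use — not met.
(ii): F OR F OR F → false.
(a) = T AND F = false.
(i) exclusive control — holds.
(ii) during posted hours — not met.
(b): T AND F → false.
(2) = F OR F = false.
Overall = T AND F = false.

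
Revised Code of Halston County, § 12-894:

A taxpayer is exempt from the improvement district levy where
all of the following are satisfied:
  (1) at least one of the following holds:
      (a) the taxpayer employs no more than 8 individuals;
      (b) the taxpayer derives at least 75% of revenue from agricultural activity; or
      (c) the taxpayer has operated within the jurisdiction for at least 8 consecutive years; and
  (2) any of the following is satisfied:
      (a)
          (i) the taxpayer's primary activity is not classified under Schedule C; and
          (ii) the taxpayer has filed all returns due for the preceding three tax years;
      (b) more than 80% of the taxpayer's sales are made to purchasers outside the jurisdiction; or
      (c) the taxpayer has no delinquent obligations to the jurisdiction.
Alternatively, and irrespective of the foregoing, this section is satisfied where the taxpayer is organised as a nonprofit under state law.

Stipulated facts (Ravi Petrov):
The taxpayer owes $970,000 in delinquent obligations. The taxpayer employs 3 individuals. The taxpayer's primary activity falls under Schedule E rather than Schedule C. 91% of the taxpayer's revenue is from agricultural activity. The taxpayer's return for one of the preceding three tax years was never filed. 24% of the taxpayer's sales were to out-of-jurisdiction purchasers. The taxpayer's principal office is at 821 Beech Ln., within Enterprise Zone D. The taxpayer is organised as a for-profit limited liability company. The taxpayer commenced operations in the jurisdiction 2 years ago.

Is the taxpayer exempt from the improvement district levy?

(a) ≤ 8 employees — satisfied.
(b) ≥75% agricultural — satisfied.
(c) ≥ 8 yrs in jurisdiction — not satisfied.
(1): T OR T OR F → true.
(i) not (Schedule C activity) — holds.
(ii) returns current — fails.
So (a) is not satisfied (T AND F).
(b) >80% out-of-jur. sales — not met.
(c) no delinquency — not met.
(2) = F OR F OR F = false.
So Overall is not satisfied (T AND F).
Exception (nonprofit) — not satisfied.
Result: main false OR exception false → false.

No — not exempt.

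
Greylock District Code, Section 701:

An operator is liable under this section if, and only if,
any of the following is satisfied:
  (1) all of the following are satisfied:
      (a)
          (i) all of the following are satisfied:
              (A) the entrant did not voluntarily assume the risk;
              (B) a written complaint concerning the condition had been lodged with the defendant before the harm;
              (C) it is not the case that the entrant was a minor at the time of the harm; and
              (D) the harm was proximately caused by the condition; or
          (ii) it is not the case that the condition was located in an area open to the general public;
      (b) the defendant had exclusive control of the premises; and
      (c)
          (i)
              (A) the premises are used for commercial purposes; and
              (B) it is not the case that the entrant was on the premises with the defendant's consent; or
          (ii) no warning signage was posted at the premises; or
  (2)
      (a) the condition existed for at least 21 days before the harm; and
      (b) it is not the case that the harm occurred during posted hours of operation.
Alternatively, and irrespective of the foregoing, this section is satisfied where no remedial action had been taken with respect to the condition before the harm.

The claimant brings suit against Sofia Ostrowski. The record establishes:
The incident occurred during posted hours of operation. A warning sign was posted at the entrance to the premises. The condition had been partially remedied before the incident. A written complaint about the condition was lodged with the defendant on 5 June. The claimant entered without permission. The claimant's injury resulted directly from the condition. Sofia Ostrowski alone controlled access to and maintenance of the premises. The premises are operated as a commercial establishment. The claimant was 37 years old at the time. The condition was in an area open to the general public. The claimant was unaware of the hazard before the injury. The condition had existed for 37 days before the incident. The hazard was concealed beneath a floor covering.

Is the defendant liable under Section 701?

Yes — liable.

(A) no assumed risk — met.
(B) complaint lodged — holds.
(C) not (entrant a minor) — holds.
(D) proximate cause — satisfied.
So (i) is satisfied (T AND T AND T AND T).
(ii) not (public area) — fails.
So (a) is satisfied (T OR F).
(b) exclusive control — satisfied.
(A) commercial use — met.
(B) not (consent to enter) — holds.
So (i) is satisfied (T AND T).
(ii) no signage posted — fails.
So (c) is satisfied (T OR F).
So (1) is satisfied (T AND T AND T).
(a) condition ≥21 days old — holds.
(b) not (during posted hours) — not satisfied.
So (2) is not satisfied (T AND F).
So Overall is satisfied (T OR F).
Exception (no remedial action) — not satisfied.
Result: main true OR exception false → true.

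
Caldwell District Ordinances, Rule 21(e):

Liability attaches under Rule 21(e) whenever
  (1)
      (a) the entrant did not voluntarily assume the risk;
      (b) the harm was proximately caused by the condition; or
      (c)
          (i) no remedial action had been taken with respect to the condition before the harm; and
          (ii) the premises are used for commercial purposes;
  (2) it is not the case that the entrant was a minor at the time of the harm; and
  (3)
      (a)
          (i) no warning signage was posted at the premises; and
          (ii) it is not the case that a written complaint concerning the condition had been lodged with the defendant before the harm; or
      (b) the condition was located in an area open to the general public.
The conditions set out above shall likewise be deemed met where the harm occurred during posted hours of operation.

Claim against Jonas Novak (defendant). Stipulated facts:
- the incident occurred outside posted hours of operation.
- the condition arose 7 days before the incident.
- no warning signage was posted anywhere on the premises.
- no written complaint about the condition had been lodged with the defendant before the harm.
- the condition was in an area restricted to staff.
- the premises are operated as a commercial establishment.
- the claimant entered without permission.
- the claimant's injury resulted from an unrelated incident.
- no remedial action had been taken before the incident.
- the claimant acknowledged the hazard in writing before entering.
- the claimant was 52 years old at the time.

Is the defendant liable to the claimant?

Yes — liable.

(a) no assumed risk — not satisfied.
(b) proximate cause — fails.
(i) no remedial action — satisfied.
(ii) commercial use — satisfied.
(c) = T AND T = true.
So (1) is satisfied (F OR F OR T).
(2) not (entrant a minor) — satisfied.
(i) no signage posted — met.
(ii) not (complaint lodged) — met.
So (a) is satisfied (T AND T).
(b) public area — not satisfied.
So (3) is satisfied (T OR F).
Overall: T AND T AND T → true.
Exception (during posted hours) — not satisfied.
Result: main true OR exception false → true.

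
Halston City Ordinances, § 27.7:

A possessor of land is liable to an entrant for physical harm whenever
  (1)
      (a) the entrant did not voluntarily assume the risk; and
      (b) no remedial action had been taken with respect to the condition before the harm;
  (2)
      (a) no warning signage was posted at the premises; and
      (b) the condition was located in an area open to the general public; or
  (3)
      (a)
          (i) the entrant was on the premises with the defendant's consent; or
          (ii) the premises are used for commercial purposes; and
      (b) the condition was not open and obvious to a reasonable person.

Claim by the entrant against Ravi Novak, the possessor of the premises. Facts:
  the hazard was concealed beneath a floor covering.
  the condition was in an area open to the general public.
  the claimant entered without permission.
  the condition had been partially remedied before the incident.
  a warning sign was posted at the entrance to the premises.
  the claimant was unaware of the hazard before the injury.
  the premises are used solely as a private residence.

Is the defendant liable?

(a) no assumed risk — met.
(b) no remedial action — not met.
(1) = T AND F = false.
(a) no signage posted — fails.
(b) public area — met.
(2): F AND T → false.
(i) consent to enter — not satisfied.
(ii) commercial use — fails.
(a): F OR F → false.
(b) not open/obvious — met.
So (3) is not satisfied (F AND T).
Overall: F OR F OR F → false.

No — not liable.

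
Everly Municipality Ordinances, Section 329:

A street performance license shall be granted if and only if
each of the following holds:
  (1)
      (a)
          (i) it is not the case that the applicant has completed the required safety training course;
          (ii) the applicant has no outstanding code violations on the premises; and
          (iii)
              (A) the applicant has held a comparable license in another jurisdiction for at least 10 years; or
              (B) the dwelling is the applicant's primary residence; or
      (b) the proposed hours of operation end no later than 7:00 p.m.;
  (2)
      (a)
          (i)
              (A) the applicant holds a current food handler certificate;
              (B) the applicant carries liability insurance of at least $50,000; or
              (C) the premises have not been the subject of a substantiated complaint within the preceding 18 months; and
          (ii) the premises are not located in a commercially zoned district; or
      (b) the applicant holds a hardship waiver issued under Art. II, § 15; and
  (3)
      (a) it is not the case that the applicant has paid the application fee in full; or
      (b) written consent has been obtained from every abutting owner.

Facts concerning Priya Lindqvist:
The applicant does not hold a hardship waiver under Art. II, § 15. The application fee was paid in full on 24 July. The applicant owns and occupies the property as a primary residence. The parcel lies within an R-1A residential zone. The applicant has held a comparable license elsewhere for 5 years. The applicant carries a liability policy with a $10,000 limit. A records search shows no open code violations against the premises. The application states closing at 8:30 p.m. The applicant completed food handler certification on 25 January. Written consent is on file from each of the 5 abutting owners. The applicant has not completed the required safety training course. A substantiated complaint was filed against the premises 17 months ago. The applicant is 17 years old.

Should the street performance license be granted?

(i) not (safety training) — met.
(ii) no code violations — met.
(A) prior license ≥ 10 yr — fails.
(B) primary residence — holds.
(iii) = F OR T = true.
So (a) is satisfied (T AND T AND T).
(b) closes by 7 p.m. — not satisfied.
So (1) is satisfied (T OR F).
(A) food handler cert. — satisfied.
(B) insurance ≥ $50,000 — not met.
(C) no complaint in 18 mo. — not satisfied.
So (i) is satisfied (T OR F OR F).
(ii) not (commercially zoned) — met.
So (a) is satisfied (T AND T).
(b) hardship waiver — fails.
So (2) is satisfied (T OR F).
(a) not (fee paid) — fails.
(b) all abutters consent — satisfied.
(3): F OR T → true.
Overall: T AND T AND T → true.

Yes — granted.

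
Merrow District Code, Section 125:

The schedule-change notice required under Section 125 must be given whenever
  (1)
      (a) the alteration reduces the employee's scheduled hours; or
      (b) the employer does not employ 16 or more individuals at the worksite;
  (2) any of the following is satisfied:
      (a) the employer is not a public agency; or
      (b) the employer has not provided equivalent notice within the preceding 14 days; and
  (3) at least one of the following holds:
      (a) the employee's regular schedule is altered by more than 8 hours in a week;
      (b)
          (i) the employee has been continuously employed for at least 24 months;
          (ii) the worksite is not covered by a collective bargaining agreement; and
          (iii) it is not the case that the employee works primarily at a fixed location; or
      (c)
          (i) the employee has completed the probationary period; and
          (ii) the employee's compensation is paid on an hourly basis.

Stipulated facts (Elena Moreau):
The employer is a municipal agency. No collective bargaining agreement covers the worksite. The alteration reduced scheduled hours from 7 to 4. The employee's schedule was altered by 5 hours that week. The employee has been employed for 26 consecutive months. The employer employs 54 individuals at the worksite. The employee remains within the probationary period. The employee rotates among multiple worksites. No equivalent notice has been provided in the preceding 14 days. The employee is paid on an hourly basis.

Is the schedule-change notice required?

(a) hours reduced — satisfied.
(b) not (≥ 16 at site) — not satisfied.
(1) = T OR F = true.
(a) not (public agency) — not satisfied.
(b) no recent notice — met.
(2) = F OR T = true.
(a) schedule shift > 8h — not satisfied.
(i) tenure ≥ 24 mo. — satisfied.
(ii) no CBA — satisfied.
(iii) not (fixed location) — met.
So (b) is satisfied (T AND T AND T).
(i) past probation — not satisfied.
(ii) hourly-paid — met.
(c): F AND T → false.
(3): F OR T OR F → true.
So Overall is satisfied (T AND T AND T).

Yes — required.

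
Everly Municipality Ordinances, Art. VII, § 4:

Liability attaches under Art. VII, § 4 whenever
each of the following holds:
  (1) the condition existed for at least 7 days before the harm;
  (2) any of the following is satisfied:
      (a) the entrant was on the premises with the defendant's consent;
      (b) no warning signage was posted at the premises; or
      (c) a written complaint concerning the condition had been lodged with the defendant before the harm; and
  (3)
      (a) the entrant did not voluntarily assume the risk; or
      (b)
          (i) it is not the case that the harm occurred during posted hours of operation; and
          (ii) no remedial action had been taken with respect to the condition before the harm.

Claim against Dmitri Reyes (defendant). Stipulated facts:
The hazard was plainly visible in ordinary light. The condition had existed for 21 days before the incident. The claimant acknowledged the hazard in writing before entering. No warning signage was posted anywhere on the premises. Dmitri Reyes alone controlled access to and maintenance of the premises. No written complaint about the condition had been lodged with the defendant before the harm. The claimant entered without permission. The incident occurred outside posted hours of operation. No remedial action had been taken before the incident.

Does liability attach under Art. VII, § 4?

(1) condition ≥7 days old — satisfied.
(a) consent to enter — not met.
(b) no signage posted — holds.
(c) complaint lodged — not satisfied.
So (2) is satisfied (F OR T OR F).
(a) no assumed risk — fails.
(i) not (during posted hours) — holds.
(ii) no remedial action — met.
(b): T AND T → true.
(3) = F OR T = true.
Overall = T AND T AND T = true.

Yes — liable.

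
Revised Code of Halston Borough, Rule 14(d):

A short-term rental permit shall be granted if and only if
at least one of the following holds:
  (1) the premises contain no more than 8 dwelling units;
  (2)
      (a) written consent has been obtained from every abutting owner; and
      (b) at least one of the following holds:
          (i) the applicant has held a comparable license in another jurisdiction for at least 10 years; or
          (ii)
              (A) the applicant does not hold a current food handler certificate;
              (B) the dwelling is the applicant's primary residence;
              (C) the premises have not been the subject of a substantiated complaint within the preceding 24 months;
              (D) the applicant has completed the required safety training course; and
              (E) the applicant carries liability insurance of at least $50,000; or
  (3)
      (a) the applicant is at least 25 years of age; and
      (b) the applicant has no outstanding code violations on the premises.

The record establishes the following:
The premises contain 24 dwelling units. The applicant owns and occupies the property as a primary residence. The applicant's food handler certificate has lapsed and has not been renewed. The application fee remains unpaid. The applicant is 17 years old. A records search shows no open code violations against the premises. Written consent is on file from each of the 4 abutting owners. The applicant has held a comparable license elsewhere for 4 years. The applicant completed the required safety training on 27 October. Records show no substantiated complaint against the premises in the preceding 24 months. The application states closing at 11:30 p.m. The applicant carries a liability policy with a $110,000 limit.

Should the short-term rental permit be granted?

Yes — granted.

(1) ≤ 8 units — not satisfied.
(a) all abutters consent — satisfied.
(i) prior license ≥ 10 yr — not met.
(A) not (food handler cert.) — satisfied.
(B) primary residence — holds.
(C) no complaint in 24 mo. — holds.
(D) safety training — holds.
(E) insurance ≥ $50,000 — met.
(ii): T AND T AND T AND T AND T → true.
So (b) is satisfied (F OR T).
(2) = T AND T = true.
(a) age ≥ 25 — fails.
(b) no code violations — satisfied.
So (3) is not satisfied (F AND T).
Overall = F OR T OR F = true.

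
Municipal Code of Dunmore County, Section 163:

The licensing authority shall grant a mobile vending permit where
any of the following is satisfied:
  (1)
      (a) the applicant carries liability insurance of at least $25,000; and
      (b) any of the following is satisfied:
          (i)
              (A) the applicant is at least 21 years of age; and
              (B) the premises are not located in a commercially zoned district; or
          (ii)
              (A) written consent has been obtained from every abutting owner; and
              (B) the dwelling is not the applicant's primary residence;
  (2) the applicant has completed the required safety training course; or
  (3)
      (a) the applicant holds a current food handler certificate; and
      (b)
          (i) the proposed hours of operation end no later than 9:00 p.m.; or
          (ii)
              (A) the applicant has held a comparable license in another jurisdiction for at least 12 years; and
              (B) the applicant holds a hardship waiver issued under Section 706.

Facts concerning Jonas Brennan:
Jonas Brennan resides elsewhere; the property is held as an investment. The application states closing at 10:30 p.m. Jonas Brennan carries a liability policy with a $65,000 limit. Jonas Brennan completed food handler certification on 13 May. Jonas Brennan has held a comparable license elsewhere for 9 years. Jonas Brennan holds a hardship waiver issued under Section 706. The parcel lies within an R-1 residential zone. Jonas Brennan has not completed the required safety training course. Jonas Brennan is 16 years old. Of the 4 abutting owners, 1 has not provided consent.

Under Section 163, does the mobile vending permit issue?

(a) insurance ≥ $25,000 — holds.
(A) age ≥ 21 — fails.
(B) not (commercially zoned) — holds.
(i): F AND T → false.
(A) all abutters consent — not met.
(B) not (primary residence) — met.
So (ii) is not satisfied (F AND T).
So (b) is not satisfied (F OR F).
(1) = T AND F = false.
(2) safety training — fails.
(a) food handler cert. — holds.
(i) closes by 9 p.m. — not satisfied.
(A) prior license ≥ 12 yr — fails.
(B) hardship waiver — met.
So (ii) is not satisfied (F AND T).
So (b) is not satisfied (F OR F).
(3) = T AND F = false.
So Overall is not satisfied (F OR F OR F).

No — denied.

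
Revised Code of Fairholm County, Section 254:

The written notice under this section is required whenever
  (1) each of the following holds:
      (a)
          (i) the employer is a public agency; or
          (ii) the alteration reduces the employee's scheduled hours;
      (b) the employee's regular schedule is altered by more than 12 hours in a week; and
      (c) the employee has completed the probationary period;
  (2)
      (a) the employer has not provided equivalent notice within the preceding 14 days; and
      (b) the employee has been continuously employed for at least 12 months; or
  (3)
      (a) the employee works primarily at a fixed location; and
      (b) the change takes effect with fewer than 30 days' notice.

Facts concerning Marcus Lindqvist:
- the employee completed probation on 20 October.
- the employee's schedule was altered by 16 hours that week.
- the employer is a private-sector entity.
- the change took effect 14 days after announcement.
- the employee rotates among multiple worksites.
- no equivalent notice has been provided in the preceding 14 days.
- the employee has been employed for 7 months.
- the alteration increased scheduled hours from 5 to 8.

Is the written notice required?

No — not required.

(i) public agency — not met.
(ii) hours reduced — not met.
So (a) is not satisfied (F OR F).
(b) schedule shift > 12h — satisfied.
(c) past probation — satisfied.
(1): F AND T AND T → false.
(a) no recent notice — met.
(b) tenure ≥ 12 mo. — fails.
(2): T AND F → false.
(a) fixed location — fails.
(b) < 30 days' notice — met.
(3) = F AND T = false.
Overall: F OR F OR F → false.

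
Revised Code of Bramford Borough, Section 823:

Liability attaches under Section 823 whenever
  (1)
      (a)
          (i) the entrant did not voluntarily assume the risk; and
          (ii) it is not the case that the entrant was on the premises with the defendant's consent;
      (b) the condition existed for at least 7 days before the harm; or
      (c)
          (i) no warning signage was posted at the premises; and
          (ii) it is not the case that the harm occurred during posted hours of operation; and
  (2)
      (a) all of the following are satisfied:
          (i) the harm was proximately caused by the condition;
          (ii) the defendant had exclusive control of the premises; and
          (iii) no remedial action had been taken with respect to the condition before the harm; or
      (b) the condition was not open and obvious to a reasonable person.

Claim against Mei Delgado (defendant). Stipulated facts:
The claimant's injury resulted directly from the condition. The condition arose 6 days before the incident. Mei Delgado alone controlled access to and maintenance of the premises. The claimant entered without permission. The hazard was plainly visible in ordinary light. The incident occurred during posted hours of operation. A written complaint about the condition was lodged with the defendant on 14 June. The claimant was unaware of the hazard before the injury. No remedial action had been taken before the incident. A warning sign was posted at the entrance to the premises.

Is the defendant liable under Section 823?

Yes — liable.

(i) no assumed risk — met.
(ii) not (consent to enter) — satisfied.
(a): T AND T → true.
(b) condition ≥7 days old — fails.
(i) no signage posted — not satisfied.
(ii) not (during posted hours) — fails.
(c): F AND F → false.
(1): T OR F OR F → true.
(i) proximate cause — satisfied.
(ii) exclusive control — satisfied.
(iii) no remedial action — satisfied.
So (a) is satisfied (T AND T AND T).
(b) not open/obvious — not satisfied.
So (2) is satisfied (T OR F).
So Overall is satisfied (T AND T).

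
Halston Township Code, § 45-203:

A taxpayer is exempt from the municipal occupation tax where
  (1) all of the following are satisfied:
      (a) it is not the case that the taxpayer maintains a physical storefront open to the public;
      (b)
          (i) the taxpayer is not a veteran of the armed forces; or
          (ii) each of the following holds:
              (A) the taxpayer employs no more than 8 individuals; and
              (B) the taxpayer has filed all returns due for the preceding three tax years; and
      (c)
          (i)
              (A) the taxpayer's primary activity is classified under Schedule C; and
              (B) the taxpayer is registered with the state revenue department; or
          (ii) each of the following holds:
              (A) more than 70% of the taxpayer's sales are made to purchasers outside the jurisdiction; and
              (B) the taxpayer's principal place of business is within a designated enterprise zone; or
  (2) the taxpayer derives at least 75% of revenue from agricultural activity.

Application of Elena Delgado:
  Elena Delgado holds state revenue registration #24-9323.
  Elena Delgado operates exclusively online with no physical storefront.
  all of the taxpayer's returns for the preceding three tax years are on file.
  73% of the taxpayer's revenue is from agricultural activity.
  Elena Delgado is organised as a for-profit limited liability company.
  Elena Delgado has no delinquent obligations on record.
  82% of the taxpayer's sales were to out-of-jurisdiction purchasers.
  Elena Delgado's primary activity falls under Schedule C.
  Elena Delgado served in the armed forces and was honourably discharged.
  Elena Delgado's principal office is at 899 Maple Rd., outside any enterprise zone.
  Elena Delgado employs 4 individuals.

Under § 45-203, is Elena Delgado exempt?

(a) not (has storefront) — holds.
(i) not (veteran) — not satisfied.
(A) ≤ 8 employees — holds.
(B) returns current — holds.
So (ii) is satisfied (T AND T).
(b): F OR T → true.
(A) Schedule C activity — met.
(B) state-registered — met.
So (i) is satisfied (T AND T).
(A) >70% out-of-jur. sales — satisfied.
(B) in enterprise zone — not met.
(ii): T AND F → false.
So (c) is satisfied (T OR F).
So (1) is satisfied (T AND T AND T).
(2) ≥75% agricultural — fails.
Overall = T OR F = true.

Yes — exempt.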